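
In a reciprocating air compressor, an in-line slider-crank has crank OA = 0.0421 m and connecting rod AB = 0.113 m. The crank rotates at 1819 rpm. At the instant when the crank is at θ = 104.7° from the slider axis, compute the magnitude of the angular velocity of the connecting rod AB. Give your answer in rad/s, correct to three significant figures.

ω = 190.5 rad/s (converted from 1819 rpm).
The rod makes angle φ with the slider axis where L sinφ = r sinθ; differentiating, L cosφ·φ̇ = r ω cosθ.
L cosφ = √(L² − r² sin²θ) = 0.10541 m.
|ω_rod| = r ω |cosθ| / √(L² − r² sin²θ) = 0.0421·190.5·0.25376/0.10541 = 19.306 rad/s.

19.3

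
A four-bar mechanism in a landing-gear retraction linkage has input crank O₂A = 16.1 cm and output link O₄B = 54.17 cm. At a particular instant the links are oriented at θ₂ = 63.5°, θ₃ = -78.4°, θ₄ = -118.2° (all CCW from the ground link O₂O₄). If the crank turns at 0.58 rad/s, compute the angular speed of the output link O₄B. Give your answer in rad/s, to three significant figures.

ω₂ = 0.58 rad/s
Differentiating the loop-closure r₂e^{iθ₂}+r₃e^{iθ₃}=r₁+r₄e^{iθ₄} gives r₂ω₂e^{iθ₂}+r₃ω₃e^{iθ₃}=r₄ω₄e^{iθ₄}.
Eliminating the other unknown: ω₄ = r₂ω₂ sin(θ₂−θ₃) / [r₄ sin(θ₄−θ₃)].
Numerator sine = +0.61704; denominator sine = -0.64011.
Result = 0.161·0.58·(+0.61704) / (0.5417·(-0.64011)) = -0.16617 rad/s; magnitude 0.16617 rad/s.

0.166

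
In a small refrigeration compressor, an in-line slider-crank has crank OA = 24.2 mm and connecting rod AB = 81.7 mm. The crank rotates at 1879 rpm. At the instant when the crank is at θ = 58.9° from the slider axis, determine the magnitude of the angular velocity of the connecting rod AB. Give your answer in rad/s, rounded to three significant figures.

ω = 196.8 rad/s (converted from 1879 rpm).
The rod makes angle φ with the slider axis where L sinφ = r sinθ; differentiating, L cosφ·φ̇ = r ω cosθ.
L cosφ = √(L² − r² sin²θ) = 0.079028 m.
|ω_rod| = r ω |cosθ| / √(L² − r² sin²θ) = 0.0242·196.8·0.51653/0.079028 = 31.123 rad/s.

31.1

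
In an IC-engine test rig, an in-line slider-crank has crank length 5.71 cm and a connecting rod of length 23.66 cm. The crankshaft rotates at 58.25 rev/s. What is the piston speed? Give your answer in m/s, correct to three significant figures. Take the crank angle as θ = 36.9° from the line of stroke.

ω = 2π·58.2 = 366 rad/s
For an in-line slider-crank, x = r cosθ + √(L² − r² sin²θ), so v = −rω sinθ·[1 + r cosθ/√(L² − r² sin²θ)].
With r = 0.0571 m, L = 0.2366 m, θ = 36.9°: √(L² − r² sin²θ) = 0.2341 m.
v = −0.0571·366·0.60042·[1 + 0.0571·0.79968/0.2341] = -14.995 m/s.
|v| = 14.995 m/s.

15.0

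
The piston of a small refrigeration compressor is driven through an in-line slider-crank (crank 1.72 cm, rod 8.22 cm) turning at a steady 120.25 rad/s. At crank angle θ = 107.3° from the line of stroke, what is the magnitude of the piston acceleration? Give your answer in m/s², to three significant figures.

117

ω = 120.2 rad/s
x(θ) = r cosθ + √(L² − r² sin²θ); with ω constant, a = ω²·d²x/dθ².
d²x/dθ² = −r cosθ − r²(cos2θ)/√u − r⁴ sin²2θ/(4u^{3/2}),  u = L² − r² sin²θ = 0.00648716 m².
Substituting r = 0.0172 m, L = 0.0822 m, θ = 107.3°: d²x/dθ² = +0.0081248 m.
a = ω²·d²x/dθ² = (120.2)²·(+0.0081248) = +117.48 m/s²;  |a| = 117.48 m/s².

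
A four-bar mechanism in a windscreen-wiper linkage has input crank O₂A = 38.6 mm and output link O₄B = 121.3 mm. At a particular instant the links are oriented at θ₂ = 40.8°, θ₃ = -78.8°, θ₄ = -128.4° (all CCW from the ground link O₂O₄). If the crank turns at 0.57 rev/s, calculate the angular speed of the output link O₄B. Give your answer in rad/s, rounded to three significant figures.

ω₂ = 3.581 rad/s (from 0.57 rev/s).
Differentiating the loop-closure r₂e^{iθ₂}+r₃e^{iθ₃}=r₁+r₄e^{iθ₄} gives r₂ω₂e^{iθ₂}+r₃ω₃e^{iθ₃}=r₄ω₄e^{iθ₄}.
Eliminating the other unknown: ω₄ = r₂ω₂ sin(θ₂−θ₃) / [r₄ sin(θ₄−θ₃)].
Numerator sine = +0.86949; denominator sine = -0.76154.
Result = 0.0386·3.581·(+0.86949) / (0.1213·(-0.76154)) = -1.3012 rad/s; magnitude 1.3012 rad/s.

1.30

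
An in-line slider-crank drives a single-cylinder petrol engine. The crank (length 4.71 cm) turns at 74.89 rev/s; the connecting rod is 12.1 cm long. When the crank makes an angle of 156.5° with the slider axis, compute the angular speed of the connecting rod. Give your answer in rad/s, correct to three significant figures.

170

ω = 470.5 rad/s (converted from 74.89 rev/s).
The rod makes angle φ with the slider axis where L sinφ = r sinθ; differentiating, L cosφ·φ̇ = r ω cosθ.
L cosφ = √(L² − r² sin²θ) = 0.11953 m.
|ω_rod| = r ω |cosθ| / √(L² − r² sin²θ) = 0.0471·470.5·0.91706/0.11953 = 170.03 rad/s.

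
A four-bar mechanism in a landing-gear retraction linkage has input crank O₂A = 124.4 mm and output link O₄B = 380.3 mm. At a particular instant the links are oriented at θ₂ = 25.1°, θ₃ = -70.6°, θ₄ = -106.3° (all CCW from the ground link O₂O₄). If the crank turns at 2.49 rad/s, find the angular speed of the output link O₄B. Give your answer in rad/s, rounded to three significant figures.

1.39

ω₂ = 2.49 rad/s
Differentiating the loop-closure r₂e^{iθ₂}+r₃e^{iθ₃}=r₁+r₄e^{iθ₄} gives r₂ω₂e^{iθ₂}+r₃ω₃e^{iθ₃}=r₄ω₄e^{iθ₄}.
Eliminating the other unknown: ω₄ = r₂ω₂ sin(θ₂−θ₃) / [r₄ sin(θ₄−θ₃)].
Numerator sine = +0.99506; denominator sine = -0.58354.
Result = 0.1244·2.49·(+0.99506) / (0.3803·(-0.58354)) = -1.3889 rad/s; magnitude 1.3889 rad/s.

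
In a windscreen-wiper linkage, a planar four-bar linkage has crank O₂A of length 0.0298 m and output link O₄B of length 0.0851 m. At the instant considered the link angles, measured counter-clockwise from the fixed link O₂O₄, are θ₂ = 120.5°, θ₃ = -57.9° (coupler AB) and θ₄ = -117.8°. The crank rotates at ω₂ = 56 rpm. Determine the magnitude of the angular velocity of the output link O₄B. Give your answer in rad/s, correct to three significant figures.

ω₂ = 5.864 rad/s (from 56 rpm).
Differentiating the loop-closure r₂e^{iθ₂}+r₃e^{iθ₃}=r₁+r₄e^{iθ₄} gives r₂ω₂e^{iθ₂}+r₃ω₃e^{iθ₃}=r₄ω₄e^{iθ₄}.
Eliminating the other unknown: ω₄ = r₂ω₂ sin(θ₂−θ₃) / [r₄ sin(θ₄−θ₃)].
Numerator sine = +0.02792; denominator sine = -0.86515.
Result = 0.0298·5.864·(+0.02792) / (0.0851·(-0.86515)) = -0.066275 rad/s; magnitude 0.066275 rad/s.

0.0663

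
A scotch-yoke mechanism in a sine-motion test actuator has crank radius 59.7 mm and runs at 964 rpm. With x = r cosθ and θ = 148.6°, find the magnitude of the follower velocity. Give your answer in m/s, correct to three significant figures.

3.14

ω = 100.9 rad/s (from 964 rpm).
x = r cosθ ⇒ ẋ = −rω sinθ.
|v| = rω|sinθ| = 0.0597·100.9·|sin 148.6°| = 3.14 m/s.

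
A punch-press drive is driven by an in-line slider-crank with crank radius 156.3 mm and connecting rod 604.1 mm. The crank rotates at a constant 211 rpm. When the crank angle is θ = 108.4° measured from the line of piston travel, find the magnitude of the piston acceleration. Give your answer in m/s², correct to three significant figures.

ω = 2π·211/60 = 22.1 rad/s
x(θ) = r cosθ + √(L² − r² sin²θ); with ω constant, a = ω²·d²x/dθ².
d²x/dθ² = −r cosθ − r²(cos2θ)/√u − r⁴ sin²2θ/(4u^{3/2}),  u = L² − r² sin²θ = 0.342941 m².
Substituting r = 0.1563 m, L = 0.6041 m, θ = 108.4°: d²x/dθ² = +0.082473 m.
a = ω²·d²x/dθ² = (22.1)²·(+0.082473) = +40.266 m/s²;  |a| = 40.266 m/s².

40.3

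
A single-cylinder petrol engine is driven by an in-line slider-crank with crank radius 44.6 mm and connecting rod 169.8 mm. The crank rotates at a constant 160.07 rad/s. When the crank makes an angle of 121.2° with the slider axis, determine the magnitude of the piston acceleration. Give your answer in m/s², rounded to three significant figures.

730

ω = 160.1 rad/s
x(θ) = r cosθ + √(L² − r² sin²θ); with ω constant, a = ω²·d²x/dθ².
d²x/dθ² = −r cosθ − r²(cos2θ)/√u − r⁴ sin²2θ/(4u^{3/2}),  u = L² − r² sin²θ = 0.0273767 m².
Substituting r = 0.0446 m, L = 0.1698 m, θ = 121.2°: d²x/dθ² = +0.028502 m.
a = ω²·d²x/dθ² = (160.1)²·(+0.028502) = +730.3 m/s²;  |a| = 730.3 m/s².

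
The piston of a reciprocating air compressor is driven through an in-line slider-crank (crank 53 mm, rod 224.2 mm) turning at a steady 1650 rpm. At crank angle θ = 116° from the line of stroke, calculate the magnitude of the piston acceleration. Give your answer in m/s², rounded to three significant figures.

ω = 2π·1650/60 = 172.8 rad/s
x(θ) = r cosθ + √(L² − r² sin²θ); with ω constant, a = ω²·d²x/dθ².
d²x/dθ² = −r cosθ − r²(cos2θ)/√u − r⁴ sin²2θ/(4u^{3/2}),  u = L² − r² sin²θ = 0.0479964 m².
Substituting r = 0.053 m, L = 0.2242 m, θ = 116°: d²x/dθ² = +0.031011 m.
a = ω²·d²x/dθ² = (172.8)²·(+0.031011) = +925.85 m/s²;  |a| = 925.85 m/s².

926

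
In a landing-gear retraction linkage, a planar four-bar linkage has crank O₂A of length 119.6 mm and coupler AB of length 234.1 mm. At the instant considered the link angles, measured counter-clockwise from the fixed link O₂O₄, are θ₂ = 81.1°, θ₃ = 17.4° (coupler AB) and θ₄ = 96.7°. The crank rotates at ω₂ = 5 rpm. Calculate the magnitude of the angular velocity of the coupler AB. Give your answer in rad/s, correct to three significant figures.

0.0732

ω₂ = 0.5236 rad/s (from 5 rpm).
Differentiating the loop-closure r₂e^{iθ₂}+r₃e^{iθ₃}=r₁+r₄e^{iθ₄} gives r₂ω₂e^{iθ₂}+r₃ω₃e^{iθ₃}=r₄ω₄e^{iθ₄}.
Eliminating the other unknown: ω₃ = r₂ω₂ sin(θ₄−θ₂) / [r₃ sin(θ₃−θ₄)].
Numerator sine = +0.26892; denominator sine = -0.98261.
Result = 0.1196·0.5236·(+0.26892) / (0.2341·(-0.98261)) = -0.07321 rad/s; magnitude 0.07321 rad/s.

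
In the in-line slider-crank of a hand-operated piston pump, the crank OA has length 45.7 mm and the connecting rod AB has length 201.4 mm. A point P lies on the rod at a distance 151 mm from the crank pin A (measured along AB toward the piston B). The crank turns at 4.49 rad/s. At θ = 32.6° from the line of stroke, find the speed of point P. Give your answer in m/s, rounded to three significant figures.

0.134

ω = 4.49 rad/s.  Crank-pin speed |V_A| = rω = 0.20519 m/s, perpendicular to OA.
Rod angle: sinφ = −(r/L) sinθ ⇒ φ = -7.022°; ω_rod = −rω cosθ/√(L²−r²sin²θ) = -0.86481 rad/s.
V_P = V_A + ω_rod × AP, with AP = 0.151 m along the rod.
Components: V_Px = −rω sinθ − a·ω_rod·sinφ = -0.12652 m/s;  V_Py = rω cosθ + a·ω_rod·cosφ = +0.043259 m/s.
|V_P| = √(V_Px² + V_Py²) = 0.13371 m/s.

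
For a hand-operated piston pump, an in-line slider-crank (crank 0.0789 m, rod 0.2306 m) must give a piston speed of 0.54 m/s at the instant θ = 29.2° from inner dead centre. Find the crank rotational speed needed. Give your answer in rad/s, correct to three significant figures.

For an in-line slider-crank, |v_piston| = rω|sinθ|·[1 + r cosθ/√(L² − r² sin²θ)].
With r = 0.0789 m, L = 0.2306 m, θ = 29.2°: the bracketed kinematic factor |dx/dθ| = 0.050152 m.
ω = v/|dx/dθ| = 0.54/0.050152 = 10.767 rad/s.

10.8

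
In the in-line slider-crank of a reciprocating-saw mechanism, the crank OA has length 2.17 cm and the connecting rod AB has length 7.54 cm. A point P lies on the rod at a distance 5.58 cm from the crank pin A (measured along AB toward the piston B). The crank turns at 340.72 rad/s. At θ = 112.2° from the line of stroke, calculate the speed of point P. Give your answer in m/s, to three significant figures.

ω = 340.7 rad/s.  Crank-pin speed |V_A| = rω = 7.3936 m/s, perpendicular to OA.
Rod angle: sinφ = −(r/L) sinθ ⇒ φ = -15.454°; ω_rod = −rω cosθ/√(L²−r²sin²θ) = +38.44 rad/s.
V_P = V_A + ω_rod × AP, with AP = 0.0558 m along the rod.
Components: V_Px = −rω sinθ − a·ω_rod·sinφ = -6.274 m/s;  V_Py = rω cosθ + a·ω_rod·cosφ = -0.72619 m/s.
|V_P| = √(V_Px² + V_Py²) = 6.3159 m/s.

6.32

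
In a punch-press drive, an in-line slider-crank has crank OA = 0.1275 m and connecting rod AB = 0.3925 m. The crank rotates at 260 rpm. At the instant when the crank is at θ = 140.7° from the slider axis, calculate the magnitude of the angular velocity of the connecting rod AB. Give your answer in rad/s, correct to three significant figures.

6.99

ω = 27.23 rad/s (converted from 260 rpm).
The rod makes angle φ with the slider axis where L sinφ = r sinθ; differentiating, L cosφ·φ̇ = r ω cosθ.
L cosφ = √(L² − r² sin²θ) = 0.3841 m.
|ω_rod| = r ω |cosθ| / √(L² − r² sin²θ) = 0.1275·27.23·0.77384/0.3841 = 6.9939 rad/s.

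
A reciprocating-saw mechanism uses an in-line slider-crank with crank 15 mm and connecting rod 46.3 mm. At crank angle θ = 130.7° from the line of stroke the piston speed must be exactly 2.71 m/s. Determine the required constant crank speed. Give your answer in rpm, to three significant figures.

2910

For an in-line slider-crank, |v_piston| = rω|sinθ|·[1 + r cosθ/√(L² − r² sin²θ)].
With r = 0.015 m, L = 0.0463 m, θ = 130.7°: the bracketed kinematic factor |dx/dθ| = 0.0088936 m.
ω = v/|dx/dθ| = 2.71/0.0088936 = 304.71 rad/s.
N = 60ω/(2π) = 2909.8 rpm.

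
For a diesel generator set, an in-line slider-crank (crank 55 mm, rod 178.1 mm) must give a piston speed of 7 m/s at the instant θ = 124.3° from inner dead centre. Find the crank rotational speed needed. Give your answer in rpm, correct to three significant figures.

1790

For an in-line slider-crank, |v_piston| = rω|sinθ|·[1 + r cosθ/√(L² − r² sin²θ)].
With r = 0.055 m, L = 0.1781 m, θ = 124.3°: the bracketed kinematic factor |dx/dθ| = 0.037258 m.
ω = v/|dx/dθ| = 7/0.037258 = 187.88 rad/s.
N = 60ω/(2π) = 1794.1 rpm.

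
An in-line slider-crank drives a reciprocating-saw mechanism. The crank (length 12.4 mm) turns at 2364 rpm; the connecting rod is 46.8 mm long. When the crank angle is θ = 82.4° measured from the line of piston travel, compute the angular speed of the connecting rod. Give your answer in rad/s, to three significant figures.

ω = 247.6 rad/s (converted from 2364 rpm).
The rod makes angle φ with the slider axis where L sinφ = r sinθ; differentiating, L cosφ·φ̇ = r ω cosθ.
L cosφ = √(L² − r² sin²θ) = 0.045157 m.
|ω_rod| = r ω |cosθ| / √(L² − r² sin²θ) = 0.0124·247.6·0.13226/0.045157 = 8.9906 rad/s.

8.99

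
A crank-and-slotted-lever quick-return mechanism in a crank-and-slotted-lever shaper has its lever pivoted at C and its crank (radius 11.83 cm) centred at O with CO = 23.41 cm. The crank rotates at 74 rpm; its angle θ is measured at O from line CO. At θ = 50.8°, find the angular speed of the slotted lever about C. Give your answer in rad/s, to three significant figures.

2.35

ω = 7.749 rad/s (from 74 rpm).
Crank pin A relative to C: A = (d + r cosθ, r sinθ); lever angle φ = atan2(r sinθ, d + r cosθ).
Differentiating tanφ: φ̇ = rω(d cosθ + r)/(d² + r² + 2dr cosθ).
d² + r² + 2dr cosθ = |CA|² = 0.103805 m²;  d cosθ + r = +0.26626 m.
|ω_lever| = |0.1183·7.749·+0.26626| / 0.103805 = 2.3514 rad/s.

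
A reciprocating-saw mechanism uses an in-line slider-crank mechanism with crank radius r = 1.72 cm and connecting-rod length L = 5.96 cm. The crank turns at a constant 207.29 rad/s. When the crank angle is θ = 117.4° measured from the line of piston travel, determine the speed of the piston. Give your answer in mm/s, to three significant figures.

2730

ω = 207.3 rad/s
For an in-line slider-crank, x = r cosθ + √(L² − r² sin²θ), so v = −rω sinθ·[1 + r cosθ/√(L² − r² sin²θ)].
With r = 0.0172 m, L = 0.0596 m, θ = 117.4°: √(L² − r² sin²θ) = 0.057611 m.
v = −0.0172·207.3·0.88782·[1 + 0.0172·-0.46020/0.057611] = -2.7305 m/s.
|v| = 2.7305 m/s = 2730.5 mm/s.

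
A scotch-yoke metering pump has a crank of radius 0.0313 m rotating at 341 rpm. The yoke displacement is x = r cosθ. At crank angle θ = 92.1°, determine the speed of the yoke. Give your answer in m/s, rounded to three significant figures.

ω = 35.71 rad/s (from 341 rpm).
x = r cosθ ⇒ ẋ = −rω sinθ.
|v| = rω|sinθ| = 0.0313·35.71·|sin 92.1°| = 1.117 m/s.

1.12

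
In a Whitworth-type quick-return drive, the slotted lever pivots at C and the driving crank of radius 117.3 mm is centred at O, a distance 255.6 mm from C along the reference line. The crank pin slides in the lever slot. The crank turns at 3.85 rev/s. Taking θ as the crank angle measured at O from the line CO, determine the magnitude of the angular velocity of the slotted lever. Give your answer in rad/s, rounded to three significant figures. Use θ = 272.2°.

ω = 24.19 rad/s (from 3.85 rev/s).
Crank pin A relative to C: A = (d + r cosθ, r sinθ); lever angle φ = atan2(r sinθ, d + r cosθ).
Differentiating tanφ: φ̇ = rω(d cosθ + r)/(d² + r² + 2dr cosθ).
d² + r² + 2dr cosθ = |CA|² = 0.0813925 m²;  d cosθ + r = +0.12711 m.
|ω_lever| = |0.1173·24.19·+0.12711| / 0.0813925 = 4.4314 rad/s.

4.43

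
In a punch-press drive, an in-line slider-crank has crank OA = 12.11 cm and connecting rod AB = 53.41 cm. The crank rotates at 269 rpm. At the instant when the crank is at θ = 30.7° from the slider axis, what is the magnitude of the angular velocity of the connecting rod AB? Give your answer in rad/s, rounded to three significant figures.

ω = 28.17 rad/s (converted from 269 rpm).
The rod makes angle φ with the slider axis where L sinφ = r sinθ; differentiating, L cosφ·φ̇ = r ω cosθ.
L cosφ = √(L² − r² sin²θ) = 0.53051 m.
|ω_rod| = r ω |cosθ| / √(L² − r² sin²θ) = 0.1211·28.17·0.85985/0.53051 = 5.5291 rad/s.

5.53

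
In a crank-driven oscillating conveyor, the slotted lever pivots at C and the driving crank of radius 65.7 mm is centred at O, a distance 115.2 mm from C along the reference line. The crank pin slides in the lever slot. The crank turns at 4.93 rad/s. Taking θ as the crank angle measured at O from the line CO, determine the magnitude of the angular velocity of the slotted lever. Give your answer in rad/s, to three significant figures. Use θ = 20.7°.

ω = 4.93 rad/s
Crank pin A relative to C: A = (d + r cosθ, r sinθ); lever angle φ = atan2(r sinθ, d + r cosθ).
Differentiating tanφ: φ̇ = rω(d cosθ + r)/(d² + r² + 2dr cosθ).
d² + r² + 2dr cosθ = |CA|² = 0.0317476 m²;  d cosθ + r = +0.17346 m.
|ω_lever| = |0.0657·4.93·+0.17346| / 0.0317476 = 1.7697 rad/s.

1.77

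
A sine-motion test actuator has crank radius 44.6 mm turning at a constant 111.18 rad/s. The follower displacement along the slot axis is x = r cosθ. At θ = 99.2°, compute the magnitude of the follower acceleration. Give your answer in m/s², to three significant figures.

ω = 111.2 rad/s
x = r cosθ ⇒ ẍ = −rω² cosθ (ω constant).
|a| = rω²|cosθ| = 0.0446·(111.2)²·|cos 99.2°| = 88.143 m/s².

88.1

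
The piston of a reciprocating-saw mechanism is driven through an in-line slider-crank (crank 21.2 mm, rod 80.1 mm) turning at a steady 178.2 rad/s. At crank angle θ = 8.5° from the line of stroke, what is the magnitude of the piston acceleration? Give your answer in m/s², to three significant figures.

ω = 178.2 rad/s
x(θ) = r cosθ + √(L² − r² sin²θ); with ω constant, a = ω²·d²x/dθ².
d²x/dθ² = −r cosθ − r²(cos2θ)/√u − r⁴ sin²2θ/(4u^{3/2}),  u = L² − r² sin²θ = 0.00640619 m².
Substituting r = 0.0212 m, L = 0.0801 m, θ = 8.5°: d²x/dθ² = -0.026345 m.
a = ω²·d²x/dθ² = (178.2)²·(-0.026345) = -836.61 m/s²;  |a| = 836.61 m/s².

837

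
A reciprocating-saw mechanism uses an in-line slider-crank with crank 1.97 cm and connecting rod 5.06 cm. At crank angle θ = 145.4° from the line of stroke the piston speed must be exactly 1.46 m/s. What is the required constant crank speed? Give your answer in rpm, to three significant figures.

1860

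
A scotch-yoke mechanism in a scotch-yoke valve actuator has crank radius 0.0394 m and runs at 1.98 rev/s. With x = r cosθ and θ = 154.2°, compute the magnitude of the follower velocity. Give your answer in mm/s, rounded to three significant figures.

213

ω = 12.44 rad/s (from 1.98 rev/s).
x = r cosθ ⇒ ẋ = −rω sinθ.
|v| = rω|sinθ| = 0.0394·12.44·|sin 154.2°| = 0.21333 m/s = 213.33 mm/s.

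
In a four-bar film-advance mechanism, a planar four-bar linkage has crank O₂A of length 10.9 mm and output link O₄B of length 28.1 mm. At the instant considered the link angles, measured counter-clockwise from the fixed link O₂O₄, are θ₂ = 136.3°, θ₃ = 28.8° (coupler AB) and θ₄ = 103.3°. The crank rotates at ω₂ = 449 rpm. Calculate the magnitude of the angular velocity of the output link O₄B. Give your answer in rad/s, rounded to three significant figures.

18.1

ω₂ = 47.02 rad/s (from 449 rpm).
Differentiating the loop-closure r₂e^{iθ₂}+r₃e^{iθ₃}=r₁+r₄e^{iθ₄} gives r₂ω₂e^{iθ₂}+r₃ω₃e^{iθ₃}=r₄ω₄e^{iθ₄}.
Eliminating the other unknown: ω₄ = r₂ω₂ sin(θ₂−θ₃) / [r₄ sin(θ₄−θ₃)].
Numerator sine = +0.95372; denominator sine = +0.96363.
Result = 0.0109·47.02·(+0.95372) / (0.0281·(+0.96363)) = +18.051 rad/s; magnitude 18.051 rad/s.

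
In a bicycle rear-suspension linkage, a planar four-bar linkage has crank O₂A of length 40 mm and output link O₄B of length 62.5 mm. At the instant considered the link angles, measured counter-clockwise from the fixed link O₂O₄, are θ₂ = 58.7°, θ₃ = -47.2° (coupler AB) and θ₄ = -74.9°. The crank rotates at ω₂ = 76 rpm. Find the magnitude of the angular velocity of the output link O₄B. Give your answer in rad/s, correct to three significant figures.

10.5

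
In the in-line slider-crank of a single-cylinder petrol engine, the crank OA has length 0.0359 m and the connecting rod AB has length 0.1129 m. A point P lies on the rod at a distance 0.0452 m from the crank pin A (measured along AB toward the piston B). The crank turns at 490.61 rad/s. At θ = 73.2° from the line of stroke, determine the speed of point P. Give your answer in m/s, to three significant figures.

17.8

ω = 490.6 rad/s.  Crank-pin speed |V_A| = rω = 17.613 m/s, perpendicular to OA.
Rod angle: sinφ = −(r/L) sinθ ⇒ φ = -17.723°; ω_rod = −rω cosθ/√(L²−r²sin²θ) = -47.337 rad/s.
V_P = V_A + ω_rod × AP, with AP = 0.0452 m along the rod.
Components: V_Px = −rω sinθ − a·ω_rod·sinφ = -17.512 m/s;  V_Py = rω cosθ + a·ω_rod·cosφ = +3.0526 m/s.
|V_P| = √(V_Px² + V_Py²) = 17.777 m/s.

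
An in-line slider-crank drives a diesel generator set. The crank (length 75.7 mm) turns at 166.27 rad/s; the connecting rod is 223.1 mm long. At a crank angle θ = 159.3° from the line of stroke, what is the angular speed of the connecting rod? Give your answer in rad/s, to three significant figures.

53.2

ω = 166.3 rad/s
The rod makes angle φ with the slider axis where L sinφ = r sinθ; differentiating, L cosφ·φ̇ = r ω cosθ.
L cosφ = √(L² − r² sin²θ) = 0.22149 m.
|ω_rod| = r ω |cosθ| / √(L² − r² sin²θ) = 0.0757·166.3·0.93544/0.22149 = 53.159 rad/s.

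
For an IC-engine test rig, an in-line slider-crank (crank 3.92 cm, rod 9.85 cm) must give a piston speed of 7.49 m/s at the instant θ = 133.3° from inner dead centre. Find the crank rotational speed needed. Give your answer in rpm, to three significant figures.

For an in-line slider-crank, |v_piston| = rω|sinθ|·[1 + r cosθ/√(L² − r² sin²θ)].
With r = 0.0392 m, L = 0.0985 m, θ = 133.3°: the bracketed kinematic factor |dx/dθ| = 0.020394 m.
ω = v/|dx/dθ| = 7.49/0.020394 = 367.27 rad/s.
N = 60ω/(2π) = 3507.2 rpm.

3510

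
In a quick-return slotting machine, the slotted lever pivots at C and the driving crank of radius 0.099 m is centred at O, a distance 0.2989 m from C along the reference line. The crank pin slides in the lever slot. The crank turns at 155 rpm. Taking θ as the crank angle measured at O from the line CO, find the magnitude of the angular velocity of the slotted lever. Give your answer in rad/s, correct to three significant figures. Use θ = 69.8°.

2.72

ω = 16.23 rad/s (from 155 rpm).
Crank pin A relative to C: A = (d + r cosθ, r sinθ); lever angle φ = atan2(r sinθ, d + r cosθ).
Differentiating tanφ: φ̇ = rω(d cosθ + r)/(d² + r² + 2dr cosθ).
d² + r² + 2dr cosθ = |CA|² = 0.119578 m²;  d cosθ + r = +0.20221 m.
|ω_lever| = |0.099·16.23·+0.20221| / 0.119578 = 2.7174 rad/s.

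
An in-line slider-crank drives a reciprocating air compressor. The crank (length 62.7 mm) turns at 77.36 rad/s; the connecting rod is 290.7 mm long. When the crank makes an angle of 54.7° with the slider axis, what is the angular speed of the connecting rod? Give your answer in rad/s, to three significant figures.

ω = 77.36 rad/s
The rod makes angle φ with the slider axis where L sinφ = r sinθ; differentiating, L cosφ·φ̇ = r ω cosθ.
L cosφ = √(L² − r² sin²θ) = 0.28616 m.
|ω_rod| = r ω |cosθ| / √(L² − r² sin²θ) = 0.0627·77.36·0.57786/0.28616 = 9.7948 rad/s.

9.79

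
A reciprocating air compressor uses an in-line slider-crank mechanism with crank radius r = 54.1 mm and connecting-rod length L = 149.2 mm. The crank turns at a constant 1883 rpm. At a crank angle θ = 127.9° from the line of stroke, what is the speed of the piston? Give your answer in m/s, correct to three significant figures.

ω = 2π·1883/60 = 197.2 rad/s
For an in-line slider-crank, x = r cosθ + √(L² − r² sin²θ), so v = −rω sinθ·[1 + r cosθ/√(L² − r² sin²θ)].
With r = 0.0541 m, L = 0.1492 m, θ = 127.9°: √(L² − r² sin²θ) = 0.14296 m.
v = −0.0541·197.2·0.78908·[1 + 0.0541·-0.61429/0.14296] = -6.461 m/s.
|v| = 6.461 m/s.

6.46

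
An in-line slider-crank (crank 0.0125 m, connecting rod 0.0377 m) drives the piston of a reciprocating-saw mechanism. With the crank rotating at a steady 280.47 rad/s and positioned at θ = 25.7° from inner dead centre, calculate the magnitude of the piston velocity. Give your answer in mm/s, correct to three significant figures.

1980

ω = 280.5 rad/s
For an in-line slider-crank, x = r cosθ + √(L² − r² sin²θ), so v = −rω sinθ·[1 + r cosθ/√(L² − r² sin²θ)].
With r = 0.0125 m, L = 0.0377 m, θ = 25.7°: √(L² − r² sin²θ) = 0.037308 m.
v = −0.0125·280.5·0.43366·[1 + 0.0125·0.90108/0.037308] = -1.9794 m/s.
|v| = 1.9794 m/s = 1979.4 mm/s.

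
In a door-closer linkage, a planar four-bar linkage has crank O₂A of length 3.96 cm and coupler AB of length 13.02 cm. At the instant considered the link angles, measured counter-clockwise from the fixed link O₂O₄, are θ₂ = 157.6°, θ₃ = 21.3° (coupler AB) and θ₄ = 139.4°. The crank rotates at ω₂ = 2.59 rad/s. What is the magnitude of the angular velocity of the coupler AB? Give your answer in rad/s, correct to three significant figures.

ω₂ = 2.59 rad/s
Differentiating the loop-closure r₂e^{iθ₂}+r₃e^{iθ₃}=r₁+r₄e^{iθ₄} gives r₂ω₂e^{iθ₂}+r₃ω₃e^{iθ₃}=r₄ω₄e^{iθ₄}.
Eliminating the other unknown: ω₃ = r₂ω₂ sin(θ₄−θ₂) / [r₃ sin(θ₃−θ₄)].
Numerator sine = -0.31233; denominator sine = -0.88213.
Result = 0.0396·2.59·(-0.31233) / (0.1302·(-0.88213)) = +0.27892 rad/s; magnitude 0.27892 rad/s.

0.279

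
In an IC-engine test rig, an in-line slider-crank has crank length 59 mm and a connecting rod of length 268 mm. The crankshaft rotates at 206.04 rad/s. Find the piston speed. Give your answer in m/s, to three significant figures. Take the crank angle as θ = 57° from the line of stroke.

11.4

ω = 206 rad/s
For an in-line slider-crank, x = r cosθ + √(L² − r² sin²θ), so v = −rω sinθ·[1 + r cosθ/√(L² − r² sin²θ)].
With r = 0.059 m, L = 0.268 m, θ = 57°: √(L² − r² sin²θ) = 0.26339 m.
v = −0.059·206·0.83867·[1 + 0.059·0.54464/0.26339] = -11.439 m/s.
|v| = 11.439 m/s.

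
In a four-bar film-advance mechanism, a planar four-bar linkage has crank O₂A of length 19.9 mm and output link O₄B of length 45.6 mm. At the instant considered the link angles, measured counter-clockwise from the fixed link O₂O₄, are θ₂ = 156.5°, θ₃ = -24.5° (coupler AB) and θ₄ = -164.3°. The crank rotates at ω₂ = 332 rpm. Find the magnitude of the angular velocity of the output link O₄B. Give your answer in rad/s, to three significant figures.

ω₂ = 34.77 rad/s (from 332 rpm).
Differentiating the loop-closure r₂e^{iθ₂}+r₃e^{iθ₃}=r₁+r₄e^{iθ₄} gives r₂ω₂e^{iθ₂}+r₃ω₃e^{iθ₃}=r₄ω₄e^{iθ₄}.
Eliminating the other unknown: ω₄ = r₂ω₂ sin(θ₂−θ₃) / [r₄ sin(θ₄−θ₃)].
Numerator sine = -0.01745; denominator sine = -0.64546.
Result = 0.0199·34.77·(-0.01745) / (0.0456·(-0.64546)) = +0.41024 rad/s; magnitude 0.41024 rad/s.

0.410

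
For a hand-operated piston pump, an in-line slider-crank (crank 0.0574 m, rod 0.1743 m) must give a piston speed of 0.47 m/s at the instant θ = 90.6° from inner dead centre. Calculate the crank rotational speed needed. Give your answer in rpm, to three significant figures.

78.5

For an in-line slider-crank, |v_piston| = rω|sinθ|·[1 + r cosθ/√(L² − r² sin²θ)].
With r = 0.0574 m, L = 0.1743 m, θ = 90.6°: the bracketed kinematic factor |dx/dθ| = 0.057187 m.
ω = v/|dx/dθ| = 0.47/0.057187 = 8.2186 rad/s.
N = 60ω/(2π) = 78.482 rpm.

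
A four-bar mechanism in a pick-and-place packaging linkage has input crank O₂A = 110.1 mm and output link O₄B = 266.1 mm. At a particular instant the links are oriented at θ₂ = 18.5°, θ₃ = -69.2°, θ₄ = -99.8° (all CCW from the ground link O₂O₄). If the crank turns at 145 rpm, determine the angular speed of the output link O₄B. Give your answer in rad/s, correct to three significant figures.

12.3

ω₂ = 15.18 rad/s (from 145 rpm).
Differentiating the loop-closure r₂e^{iθ₂}+r₃e^{iθ₃}=r₁+r₄e^{iθ₄} gives r₂ω₂e^{iθ₂}+r₃ω₃e^{iθ₃}=r₄ω₄e^{iθ₄}.
Eliminating the other unknown: ω₄ = r₂ω₂ sin(θ₂−θ₃) / [r₄ sin(θ₄−θ₃)].
Numerator sine = +0.99919; denominator sine = -0.50904.
Result = 0.1101·15.18·(+0.99919) / (0.2661·(-0.50904)) = -12.332 rad/s; magnitude 12.332 rad/s.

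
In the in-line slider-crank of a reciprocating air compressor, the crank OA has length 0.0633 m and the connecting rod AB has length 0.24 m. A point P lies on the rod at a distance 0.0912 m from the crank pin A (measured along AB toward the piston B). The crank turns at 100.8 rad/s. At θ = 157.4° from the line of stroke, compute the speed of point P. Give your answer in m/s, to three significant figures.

4.28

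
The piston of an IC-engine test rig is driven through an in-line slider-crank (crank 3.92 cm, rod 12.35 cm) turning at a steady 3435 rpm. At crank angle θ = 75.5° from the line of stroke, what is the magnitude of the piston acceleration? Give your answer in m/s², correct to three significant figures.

ω = 2π·3435/60 = 359.7 rad/s
x(θ) = r cosθ + √(L² − r² sin²θ); with ω constant, a = ω²·d²x/dθ².
d²x/dθ² = −r cosθ − r²(cos2θ)/√u − r⁴ sin²2θ/(4u^{3/2}),  u = L² − r² sin²θ = 0.0138119 m².
Substituting r = 0.0392 m, L = 0.1235 m, θ = 75.5°: d²x/dθ² = +0.0015354 m.
a = ω²·d²x/dθ² = (359.7)²·(+0.0015354) = +198.66 m/s²;  |a| = 198.66 m/s².

199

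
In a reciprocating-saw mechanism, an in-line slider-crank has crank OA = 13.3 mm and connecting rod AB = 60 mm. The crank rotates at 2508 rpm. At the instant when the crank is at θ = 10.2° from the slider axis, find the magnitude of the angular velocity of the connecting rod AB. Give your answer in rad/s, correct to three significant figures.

57.3

ω = 262.6 rad/s (converted from 2508 rpm).
The rod makes angle φ with the slider axis where L sinφ = r sinθ; differentiating, L cosφ·φ̇ = r ω cosθ.
L cosφ = √(L² − r² sin²θ) = 0.059954 m.
|ω_rod| = r ω |cosθ| / √(L² − r² sin²θ) = 0.0133·262.6·0.98420/0.059954 = 57.342 rad/s.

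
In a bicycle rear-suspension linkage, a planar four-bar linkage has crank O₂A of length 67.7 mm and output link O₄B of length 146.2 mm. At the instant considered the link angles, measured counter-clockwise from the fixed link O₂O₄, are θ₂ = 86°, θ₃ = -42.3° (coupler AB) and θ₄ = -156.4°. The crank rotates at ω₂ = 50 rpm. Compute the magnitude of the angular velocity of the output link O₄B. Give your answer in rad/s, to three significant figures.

2.08

ω₂ = 5.236 rad/s (from 50 rpm).
Differentiating the loop-closure r₂e^{iθ₂}+r₃e^{iθ₃}=r₁+r₄e^{iθ₄} gives r₂ω₂e^{iθ₂}+r₃ω₃e^{iθ₃}=r₄ω₄e^{iθ₄}.
Eliminating the other unknown: ω₄ = r₂ω₂ sin(θ₂−θ₃) / [r₄ sin(θ₄−θ₃)].
Numerator sine = +0.78478; denominator sine = -0.91283.
Result = 0.0677·5.236·(+0.78478) / (0.1462·(-0.91283)) = -2.0845 rad/s; magnitude 2.0845 rad/s.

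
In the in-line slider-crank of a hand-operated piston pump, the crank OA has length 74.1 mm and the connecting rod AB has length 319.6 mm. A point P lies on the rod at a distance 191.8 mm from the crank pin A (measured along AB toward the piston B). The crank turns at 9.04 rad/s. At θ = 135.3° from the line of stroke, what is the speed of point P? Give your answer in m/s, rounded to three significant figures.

ω = 9.04 rad/s.  Crank-pin speed |V_A| = rω = 0.66986 m/s, perpendicular to OA.
Rod angle: sinφ = −(r/L) sinθ ⇒ φ = -9.386°; ω_rod = −rω cosθ/√(L²−r²sin²θ) = +1.51 rad/s.
V_P = V_A + ω_rod × AP, with AP = 0.1918 m along the rod.
Components: V_Px = −rω sinθ − a·ω_rod·sinφ = -0.42395 m/s;  V_Py = rω cosθ + a·ω_rod·cosφ = -0.1904 m/s.
|V_P| = √(V_Px² + V_Py²) = 0.46474 m/s.

0.465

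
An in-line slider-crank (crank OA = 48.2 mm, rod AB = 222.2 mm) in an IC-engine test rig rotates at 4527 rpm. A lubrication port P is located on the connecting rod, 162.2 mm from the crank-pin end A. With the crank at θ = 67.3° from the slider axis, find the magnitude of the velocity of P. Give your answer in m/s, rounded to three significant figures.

ω = 474.1 rad/s.  Crank-pin speed |V_A| = rω = 22.85 m/s, perpendicular to OA.
Rod angle: sinφ = −(r/L) sinθ ⇒ φ = -11.544°; ω_rod = −rω cosθ/√(L²−r²sin²θ) = -40.504 rad/s.
V_P = V_A + ω_rod × AP, with AP = 0.1622 m along the rod.
Components: V_Px = −rω sinθ − a·ω_rod·sinφ = -22.395 m/s;  V_Py = rω cosθ + a·ω_rod·cosφ = +2.3811 m/s.
|V_P| = √(V_Px² + V_Py²) = 22.521 m/s.

22.5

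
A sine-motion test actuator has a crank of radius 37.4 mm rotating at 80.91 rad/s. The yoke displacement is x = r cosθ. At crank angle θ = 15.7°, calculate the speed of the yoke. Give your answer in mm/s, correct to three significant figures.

819

ω = 80.91 rad/s
x = r cosθ ⇒ ẋ = −rω sinθ.
|v| = rω|sinθ| = 0.0374·80.91·|sin 15.7°| = 0.81885 m/s = 818.85 mm/s.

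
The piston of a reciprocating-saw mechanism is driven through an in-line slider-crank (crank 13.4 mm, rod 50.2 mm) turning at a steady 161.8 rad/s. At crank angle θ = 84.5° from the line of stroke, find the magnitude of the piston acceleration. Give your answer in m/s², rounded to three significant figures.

61.7

ω = 161.8 rad/s
x(θ) = r cosθ + √(L² − r² sin²θ); with ω constant, a = ω²·d²x/dθ².
d²x/dθ² = −r cosθ − r²(cos2θ)/√u − r⁴ sin²2θ/(4u^{3/2}),  u = L² − r² sin²θ = 0.00234213 m².
Substituting r = 0.0134 m, L = 0.0502 m, θ = 84.5°: d²x/dθ² = +0.0023552 m.
a = ω²·d²x/dθ² = (161.8)²·(+0.0023552) = +61.657 m/s²;  |a| = 61.657 m/s².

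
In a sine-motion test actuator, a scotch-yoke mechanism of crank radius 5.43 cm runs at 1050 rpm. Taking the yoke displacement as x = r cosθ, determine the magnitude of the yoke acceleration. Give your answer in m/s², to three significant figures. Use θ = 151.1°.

575

ω = 110 rad/s (from 1050 rpm).
x = r cosθ ⇒ ẍ = −rω² cosθ (ω constant).
|a| = rω²|cosθ| = 0.0543·(110)²·|cos 151.1°| = 574.74 m/s².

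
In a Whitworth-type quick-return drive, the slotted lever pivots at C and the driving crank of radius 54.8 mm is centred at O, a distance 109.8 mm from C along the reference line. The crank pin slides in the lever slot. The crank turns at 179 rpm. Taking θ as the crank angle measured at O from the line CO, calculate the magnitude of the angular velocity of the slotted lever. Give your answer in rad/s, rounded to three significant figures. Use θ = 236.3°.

0.750

ω = 18.74 rad/s (from 179 rpm).
Crank pin A relative to C: A = (d + r cosθ, r sinθ); lever angle φ = atan2(r sinθ, d + r cosθ).
Differentiating tanφ: φ̇ = rω(d cosθ + r)/(d² + r² + 2dr cosθ).
d² + r² + 2dr cosθ = |CA|² = 0.00838204 m²;  d cosθ + r = -0.0061219 m.
|ω_lever| = |0.0548·18.74·-0.0061219| / 0.00838204 = 0.75024 rad/s.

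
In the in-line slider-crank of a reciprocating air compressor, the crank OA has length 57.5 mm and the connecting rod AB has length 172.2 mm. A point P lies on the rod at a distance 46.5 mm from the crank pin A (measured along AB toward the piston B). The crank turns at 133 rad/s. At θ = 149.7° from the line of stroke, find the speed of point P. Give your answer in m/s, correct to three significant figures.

5.99

ω = 133 rad/s.  Crank-pin speed |V_A| = rω = 7.6475 m/s, perpendicular to OA.
Rod angle: sinφ = −(r/L) sinθ ⇒ φ = -9.699°; ω_rod = −rω cosθ/√(L²−r²sin²θ) = +38.9 rad/s.
V_P = V_A + ω_rod × AP, with AP = 0.0465 m along the rod.
Components: V_Px = −rω sinθ − a·ω_rod·sinφ = -3.5536 m/s;  V_Py = rω cosθ + a·ω_rod·cosφ = -4.8198 m/s.
|V_P| = √(V_Px² + V_Py²) = 5.9882 m/s.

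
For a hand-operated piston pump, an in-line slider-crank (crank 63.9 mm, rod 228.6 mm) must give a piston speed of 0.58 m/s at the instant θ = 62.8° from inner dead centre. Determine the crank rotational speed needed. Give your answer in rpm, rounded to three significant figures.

86.1

For an in-line slider-crank, |v_piston| = rω|sinθ|·[1 + r cosθ/√(L² − r² sin²θ)].
With r = 0.0639 m, L = 0.2286 m, θ = 62.8°: the bracketed kinematic factor |dx/dθ| = 0.064331 m.
ω = v/|dx/dθ| = 0.58/0.064331 = 9.0159 rad/s.
N = 60ω/(2π) = 86.095 rpm.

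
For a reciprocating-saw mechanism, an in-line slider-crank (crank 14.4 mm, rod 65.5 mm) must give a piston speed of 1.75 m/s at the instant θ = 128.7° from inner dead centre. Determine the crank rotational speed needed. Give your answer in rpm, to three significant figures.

For an in-line slider-crank, |v_piston| = rω|sinθ|·[1 + r cosθ/√(L² − r² sin²θ)].
With r = 0.0144 m, L = 0.0655 m, θ = 128.7°: the bracketed kinematic factor |dx/dθ| = 0.0096702 m.
ω = v/|dx/dθ| = 1.75/0.0096702 = 180.97 rad/s.
N = 60ω/(2π) = 1728.1 rpm.

1730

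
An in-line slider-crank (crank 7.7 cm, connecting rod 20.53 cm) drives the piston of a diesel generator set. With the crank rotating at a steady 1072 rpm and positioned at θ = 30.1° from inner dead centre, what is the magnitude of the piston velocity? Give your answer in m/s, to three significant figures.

ω = 2π·1072/60 = 112.3 rad/s
For an in-line slider-crank, x = r cosθ + √(L² − r² sin²θ), so v = −rω sinθ·[1 + r cosθ/√(L² − r² sin²θ)].
With r = 0.077 m, L = 0.2053 m, θ = 30.1°: √(L² − r² sin²θ) = 0.20164 m.
v = −0.077·112.3·0.50151·[1 + 0.077·0.86515/0.20164] = -5.7673 m/s.
|v| = 5.7673 m/s.

5.77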